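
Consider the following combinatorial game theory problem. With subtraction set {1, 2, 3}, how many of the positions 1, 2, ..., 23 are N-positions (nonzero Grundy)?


Subtraction set S = {1, 2, 3}, so G(n) = n mod 4.
G(n) = 0 when n is a multiple of 4.
Multiples of 4 in [1, 23]: 5
N-positions (nonzero Grundy) = 23 - 5 = 18

18


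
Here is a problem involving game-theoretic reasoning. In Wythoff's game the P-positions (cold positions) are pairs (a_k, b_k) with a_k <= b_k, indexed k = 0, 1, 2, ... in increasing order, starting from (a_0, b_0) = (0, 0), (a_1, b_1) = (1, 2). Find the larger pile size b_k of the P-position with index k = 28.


By Wythoff's theorem, a_k = floor(k * phi) and b_k = floor(k * phi^2) = a_k + k, where phi = (1 + sqrt(5))/2 is the golden ratio.
phi = (1 + sqrt(5))/2 = 1.618034
phi^2 = phi + 1 = 2.618034
k = 28
k * phi^2 = 28 * 2.618034 = 73.304952
b_28 = floor(k * phi^2) = 73 (check: a_28 + k = 45 + 28 = 73)

73


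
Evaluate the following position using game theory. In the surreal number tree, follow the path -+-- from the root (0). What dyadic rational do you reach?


Sign expansion: -+--
Rule: track bounds (lo, hi), initially (-inf, +inf). On '+', the current value becomes lo and we move to the simplest number in (value, hi): value + 1 if hi = +inf, otherwise the midpoint (value + hi)/2. On '-', the current value becomes hi and we move to value - 1 if lo = -inf, otherwise the midpoint (lo + value)/2.
Start at 0.
Step 1: sign = -, move left. Bounds: (-inf, 0). Value = -1
Step 2: sign = +, move right. Bounds: (-1, 0). Value = -1/2
Step 3: sign = -, move left. Bounds: (-1, -1/2). Value = -3/4
Step 4: sign = -, move left. Bounds: (-1, -3/4). Value = -7/8
The surreal number with sign expansion -+-- is -7/8.

-7/8


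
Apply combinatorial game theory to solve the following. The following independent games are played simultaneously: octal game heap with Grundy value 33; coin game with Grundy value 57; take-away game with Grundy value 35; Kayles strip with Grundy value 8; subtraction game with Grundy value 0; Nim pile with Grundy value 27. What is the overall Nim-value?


By the Sprague-Grundy theorem, the Grundy value of a sum of games is the XOR of individual Grundy values.
octal game heap: Grundy value = 33. Running XOR: 0 XOR 33 = 33
coin game: Grundy value = 57. Running XOR: 33 XOR 57 = 24
take-away game: Grundy value = 35. Running XOR: 24 XOR 35 = 59
Kayles strip: Grundy value = 8. Running XOR: 59 XOR 8 = 51
subtraction game: Grundy value = 0. Running XOR: 51 XOR 0 = 51
Nim pile: Grundy value = 27. Running XOR: 51 XOR 27 = 40
The combined Grundy value is 40.

40


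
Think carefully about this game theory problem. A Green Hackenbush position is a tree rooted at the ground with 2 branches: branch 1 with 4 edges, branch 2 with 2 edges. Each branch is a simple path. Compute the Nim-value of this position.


The tree has 2 branches from the ground vertex.
In Green Hackenbush, the Nim-value of a simple path of length k is k.
Branch 1: length 4, Nim-value = 4
Branch 2: length 2, Nim-value = 2
Total Nim-value = XOR of all branch values:
0 XOR 4 = 4
4 XOR 2 = 6
Nim-value of the tree = 6

6


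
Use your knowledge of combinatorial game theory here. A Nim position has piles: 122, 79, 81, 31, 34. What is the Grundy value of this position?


We need the XOR (exclusive or) of all pile sizes.
After XOR-ing pile 1 (size 122): 0 XOR 122 = 122
After XOR-ing pile 2 (size 79): 122 XOR 79 = 53
After XOR-ing pile 3 (size 81): 53 XOR 81 = 100
After XOR-ing pile 4 (size 31): 100 XOR 31 = 123
After XOR-ing pile 5 (size 34): 123 XOR 34 = 89
The Nim-value of this position is 89.

89


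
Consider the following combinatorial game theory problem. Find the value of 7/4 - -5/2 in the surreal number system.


x = 7/4, y = -5/2
Converting to common denominator: 4
x = 7/4, y = -10/4
x - y = 7/4 - -5/2 = 17/4

17/4


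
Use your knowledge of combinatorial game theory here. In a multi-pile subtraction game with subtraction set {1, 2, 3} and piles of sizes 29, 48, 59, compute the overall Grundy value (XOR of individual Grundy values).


Subtraction set: {1, 2, 3}
For this subtraction set, G(n) = n mod 4 (period = max + 1 = 4).
Pile 1 (size 29): G(29) = 29 mod 4 = 1
Pile 2 (size 48): G(48) = 48 mod 4 = 0
Pile 3 (size 59): G(59) = 59 mod 4 = 3
Total Grundy value = XOR of all: 1 XOR 0 XOR 3 = 2

2


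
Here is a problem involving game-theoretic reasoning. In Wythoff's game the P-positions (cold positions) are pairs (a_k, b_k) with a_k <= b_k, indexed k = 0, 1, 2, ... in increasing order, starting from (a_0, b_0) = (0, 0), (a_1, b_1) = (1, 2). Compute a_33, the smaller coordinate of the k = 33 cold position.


By Wythoff's theorem, a_k = floor(k * phi) and b_k = floor(k * phi^2) = a_k + k, where phi = (1 + sqrt(5))/2 is the golden ratio.
phi = (1 + sqrt(5))/2 = 1.618034
k = 33
k * phi = 33 * 1.618034 = 53.395122
a_33 = floor(k * phi) = 53

53


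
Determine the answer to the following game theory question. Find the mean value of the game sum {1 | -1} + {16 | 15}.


G1 = {1 | -1}, G2 = {16 | 15}
Each is a switch {a | b} with numbers a > b; its mean value is (a + b)/2, and mean value is additive over game sums: m(G1 + G2) = m(G1) + m(G2).
Mean of G1 = (1 + (-1))/2 = 0/2 = 0
Mean of G2 = (16 + (15))/2 = 31/2 = 31/2
Mean of G1 + G2 = 0 + 31/2 = 31/2

31/2


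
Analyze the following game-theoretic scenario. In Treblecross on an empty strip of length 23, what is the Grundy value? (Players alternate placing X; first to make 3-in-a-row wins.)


Treblecross: place X on empty cells; 3-in-a-row wins.
Playing within two cells of an existing X lets the opponent win at once, so sensible play treats the cells i-2..i+2 around each X as dead. The player left with no safe cell loses, so this is a normal-play take-away game on strips of safe cells.
Placing X at cell i (0-indexed) of a strip of k safe cells leaves independent strips of sizes max(0, i-2) and max(0, k-i-3). Hence G(k) = mex{ G(max(0,i-2)) XOR G(max(0,k-i-3)) : 0 <= i < k }, with G(0) = 0.
G(1): splits (0,0):0^0=0 -> mex({0}) = 1
G(2): splits (0,0):0^0=0 -> mex({0}) = 1
G(3): splits (0,0):0^0=0 -> mex({0}) = 1
G(4): splits (0,1):0^1=1 (0,0):0^0=0 -> mex({0, 1}) = 2
G(5): splits (0,2):0^1=1 (0,1):0^1=1 (0,0):0^0=0 -> mex({0, 1}) = 2
G(6) = mex({1}) = 0
G(7) = mex({0, 1, 2}) = 3
G(8) = mex({0, 1, 2}) = 3
G(9) = mex({0, 2}) = 1
G(10) = mex({0, 2, 3}) = 1
G(11) = mex({0, 3}) = 1
G(12) = mex({1, 3}) = 0
G(13) = mex({0, 1, 2, 3}) = 4
G(14) = mex({0, 1, 2}) = 3
G(15) = mex({0, 1, 2}) = 3
G(16) = mex({0, 1, 2, 4}) = 3
G(17) = mex({0, 1, 3, 4}) = 2
G(18) = mex({0, 1, 3, 4}) = 2
G(19) = mex({0, 1, 3, 5}) = 2
G(20) = mex({0, 1, 2, 3, 5}) = 4
G(21) = mex({0, 1, 2, 3, 5}) = 4
G(22) = mex({1, 2, 6}) = 0
G(23) = mex({0, 1, 2, 3, 4, 6}) = 5
Therefore G(23) = 5.

5


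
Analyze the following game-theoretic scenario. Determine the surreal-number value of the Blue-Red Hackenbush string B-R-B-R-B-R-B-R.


Edges (from ground): B-R-B-R-B-R-B-R
By Berlekamp's sign-expansion rule, a Blue-Red Hackenbush stalk has the value of the surreal number whose sign sequence is the edge sequence with B -> + and R -> -.
Sign sequence: +-+-+-+-
Trace the sign expansion in the surreal number tree, starting from 0:
Edge 1: B (sign +) -> bounds (0, +inf), value = 1
Edge 2: R (sign -) -> bounds (0, 1), value = 1/2
Edge 3: B (sign +) -> bounds (1/2, 1), value = 3/4
Edge 4: R (sign -) -> bounds (1/2, 3/4), value = 5/8
Edge 5: B (sign +) -> bounds (5/8, 3/4), value = 11/16
Edge 6: R (sign -) -> bounds (5/8, 11/16), value = 21/32
Edge 7: B (sign +) -> bounds (21/32, 11/16), value = 43/64
Edge 8: R (sign -) -> bounds (21/32, 43/64), value = 85/128
Game value = 85/128

85/128


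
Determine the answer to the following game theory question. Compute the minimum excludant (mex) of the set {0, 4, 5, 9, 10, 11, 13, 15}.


Set = {0, 4, 5, 9, 10, 11, 13, 15}
0 is in the set.
1 is NOT in the set. This is the mex.
mex = 1

1


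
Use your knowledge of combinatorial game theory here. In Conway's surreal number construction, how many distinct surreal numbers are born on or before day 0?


Day 0: {|} = 0 is born. Count = 1.
Day n: the number of surreal numbers born by day n is 2^(n+1) - 1.
By day 0: 2^1 - 1 = 1
By day 0: 1 surreal numbers.

1


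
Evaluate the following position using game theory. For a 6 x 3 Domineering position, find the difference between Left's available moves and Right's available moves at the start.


Board is 6 x 3 (rows x cols).
Left (vertical) placements: (rows-1) * cols = 5 * 3 = 15
Right (horizontal) placements: rows * (cols-1) = 6 * 2 = 12
Advantage = Left - Right = 15 - 12 = 3

3


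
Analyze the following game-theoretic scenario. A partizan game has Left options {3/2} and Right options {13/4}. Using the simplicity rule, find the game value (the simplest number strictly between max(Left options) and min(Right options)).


Left options: {3/2}, max = 3/2
Right options: {13/4}, min = 13/4
All options are numbers and max(Left) < min(Right), so by the simplicity theorem the value is the simplest (earliest-born) number strictly between 3/2 and 13/4.
Integers 2 through 3 all lie strictly between 3/2 and 13/4.
Among integers, the simplest (lowest birthday = smallest |n|; 0 is born on day 0, +-n on day n) is 2.
No non-integer in the interval can be simpler: if x is a non-integer in the interval, then floor(x) or ceil(x) also lies in the interval (the interval contains an integer), and both are proper prefixes of x's sign expansion, i.e. born earlier. So the game value is 2.
Game value = 2

2


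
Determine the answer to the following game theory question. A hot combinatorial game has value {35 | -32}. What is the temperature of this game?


The game is {35 | -32}, a switch {a | b} with numbers a > b.
Cooling {a | b} by t gives {a - t | b + t}, which stops being hot when a - t = b + t, i.e. at t = (a - b)/2. So the temperature of a switch is (a - b)/2.
Temperature = (Left option - Right option) / 2
= (35 - (-32)) / 2
= 67 / 2
= 67/2

67/2


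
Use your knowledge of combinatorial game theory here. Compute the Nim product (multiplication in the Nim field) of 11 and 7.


Nim multiplication is bilinear over XOR: (u XOR v) * w = (u*w) XOR (v*w).
So we split each operand into its bit components and XOR the pairwise Nim products.
11 = 1 + 2 + 8 (as XOR of powers of 2).
7 = 1 + 2 + 4 (as XOR of powers of 2).
Using the standard Nim-product table on single bits:
  2*2 = 3,   2*4 = 8,   2*8 = 12,
  4*4 = 6,   4*8 = 11,  8*8 = 13,
and  1*x = x (identity), k*l = l*k (commutative).
Pairwise Nim products:
  1 * 1 = 1
  1 * 2 = 2
  1 * 4 = 4
  2 * 1 = 2
  2 * 2 = 3
  2 * 4 = 8
  8 * 1 = 8
  8 * 2 = 12
  8 * 4 = 11
XOR them: 1 XOR 2 XOR 4 XOR 2 XOR 3 XOR 8 XOR 8 XOR 12 XOR 11 = 1.
Result: 11 * 7 = 1 (in Nim).

1


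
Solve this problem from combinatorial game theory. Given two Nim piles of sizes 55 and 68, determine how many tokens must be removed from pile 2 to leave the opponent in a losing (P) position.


Piles: 55 and 68
Current XOR: 55 XOR 68 = 115 (non-zero, so this is an N-position).
To make the XOR zero, we need to find a move that balances the piles.
For pile 2 (size 68): target = 68 XOR 115 = 55
We reduce pile 2 from 68 to 55.
Tokens removed: 68 - 55 = 13
Verification: 55 XOR 55 = 0

13


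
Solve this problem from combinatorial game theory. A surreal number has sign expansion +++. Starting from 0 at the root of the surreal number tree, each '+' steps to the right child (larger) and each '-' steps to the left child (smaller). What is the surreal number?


Sign expansion: +++
Rule: track bounds (lo, hi), initially (-inf, +inf). On '+', the current value becomes lo and we move to the simplest number in (value, hi): value + 1 if hi = +inf, otherwise the midpoint (value + hi)/2. On '-', the current value becomes hi and we move to value - 1 if lo = -inf, otherwise the midpoint (lo + value)/2.
Start at 0.
Step 1: sign = +, move right. Bounds: (0, +inf). Value = 1
Step 2: sign = +, move right. Bounds: (1, +inf). Value = 2
Step 3: sign = +, move right. Bounds: (2, +inf). Value = 3
The surreal number with sign expansion +++ is 3.

3


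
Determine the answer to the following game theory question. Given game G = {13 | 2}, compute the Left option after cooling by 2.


Original game: {13 | 2} (a switch {a | b} with a > b).
Cooling by t (for t below the temperature (a - b)/2 = 11/2) taxes each move by t: {a | b} cooled by t is {a - t | b + t}.
Cooling amount: t = 2
Cooled Left option: 13 - 2 = 11
Cooled Right option: 2 + 2 = 4
Cooled game: {11 | 4}
Left option = 11

11


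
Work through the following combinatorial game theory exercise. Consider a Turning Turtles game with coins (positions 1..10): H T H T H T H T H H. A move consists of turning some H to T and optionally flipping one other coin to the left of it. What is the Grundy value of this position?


Coins: H T H T H T H T H H
Key fact: a single head at position k behaves exactly like a Nim heap of size k (turning it to T and optionally flipping a coin at j < k corresponds to moving the heap from k to j, or to 0), and heads combine as a disjunctive sum (two heads at the same place would cancel, matching j XOR j = 0). So the Nim-value is the XOR of the 1-indexed positions of the heads.
Face-up positions (1-indexed): [1, 3, 5, 7, 9, 10]
XOR 0 with 1: 0 XOR 1 = 1
XOR 1 with 3: 1 XOR 3 = 2
XOR 2 with 5: 2 XOR 5 = 7
XOR 7 with 7: 7 XOR 7 = 0
XOR 0 with 9: 0 XOR 9 = 9
XOR 9 with 10: 9 XOR 10 = 3
Nim-value = 3

3


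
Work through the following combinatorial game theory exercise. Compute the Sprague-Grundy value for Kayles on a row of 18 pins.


Kayles: a move removes 1 or 2 adjacent pins from a contiguous row.
Removing pins from a row of k leaves two independent rows (a, b) with a + b = k - 1 (one pin) or a + b = k - 2 (two pins); an end removal gives a = 0.
By Sprague-Grundy, G(k) = mex{ G(a) XOR G(b) } over all these splits. G(0) = 0.
G(1): splits (0,0):0^0=0 -> mex({0}) = 1
G(2): splits (0,1):0^1=1 (0,0):0^0=0 -> mex({0, 1}) = 2
G(3): splits (0,2):0^2=2 (1,1):1^1=0 (0,1):0^1=1 -> mex({0, 1, 2}) = 3
G(4): splits (0,3):0^3=3 (1,2):1^2=3 (0,2):0^2=2 (1,1):1^1=0 -> mex({0, 2, 3}) = 1
G(5): splits (0,4):0^1=1 (1,3):1^3=2 (2,2):2^2=0 (0,3):0^3=3 (1,2):1^2=3 -> mex({0, 1, 2, 3}) = 4
G(6) = mex({0, 1, 2, 4}) = 3
G(7) = mex({0, 1, 3, 4, 5}) = 2
G(8) = mex({0, 2, 3, 5, 6}) = 1
G(9) = mex({0, 1, 2, 3, 6, 7}) = 4
G(10) = mex({0, 1, 3, 4, 5, 7}) = 2
G(11) = mex({0, 1, 2, 3, 4, 5}) = 6
G(12) = mex({0, 1, 2, 3, 5, 6, 7}) = 4
G(13) = mex({0, 2, 3, 4, 6, 7}) = 1
G(14) = mex({0, 1, 4, 5, 6, 7}) = 2
G(15) = mex({0, 1, 2, 3, 4, 5, 6}) = 7
G(16) = mex({0, 2, 3, 5, 6, 7}) = 1
G(17) = mex({0, 1, 2, 3, 5, 6, 7}) = 4
G(18) = mex({0, 1, 2, 4, 5, 6}) = 3
Therefore G(18) = 3.

3


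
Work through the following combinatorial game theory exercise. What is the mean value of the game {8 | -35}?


Game = {8 | -35}, a switch {a | b} with numbers a > b.
Its thermograph has left wall a - t and right wall b + t, which meet at t = (a - b)/2, where both equal (a + b)/2. So the mast (mean value) is at (a + b)/2.
Mean = (8 + (-35))/2 = -27/2 = -27/2

-27/2


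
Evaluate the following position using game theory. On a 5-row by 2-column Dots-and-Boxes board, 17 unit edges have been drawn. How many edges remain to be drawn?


Grid: 5 x 2 boxes, i.e. 6 rows and 3 columns of dots.
Horizontal edges: (rows + 1) * cols = 6 * 2 = 12
Vertical edges: rows * (cols + 1) = 5 * 3 = 15
Total edges: 12 + 15 = 27
Edges drawn: 17
Remaining: 27 - 17 = 10

10


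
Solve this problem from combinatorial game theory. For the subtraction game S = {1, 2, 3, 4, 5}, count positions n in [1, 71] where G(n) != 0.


Subtraction set S = {1, 2, 3, 4, 5}, so G(n) = n mod 6.
G(n) = 0 when n is a multiple of 6.
Multiples of 6 in [1, 71]: 11
N-positions (nonzero Grundy) = 71 - 11 = 60

60


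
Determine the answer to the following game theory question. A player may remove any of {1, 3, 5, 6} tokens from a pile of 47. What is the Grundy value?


The subtraction set is S = {1, 3, 5, 6}.
G(k) = mex{ G(k - s) : s in S, s <= k }. We compute iteratively: G(0) = 0.
G(1) = mex({0}) = 1
G(2) = mex({1}) = 0
G(3) = mex({0}) = 1
G(4) = mex({1}) = 0
G(5) = mex({0}) = 1
G(6) = mex({0, 1}) = 2
G(7) = mex({0, 1, 2}) = 3
G(8) = mex({0, 1, 3}) = 2
G(9) = mex({0, 1, 2}) = 3
G(10) = mex({0, 1, 3}) = 2
G(11) = mex({1, 2}) = 0
G(12) = mex({0, 2, 3}) = 1
G(13) = mex({1, 2, 3}) = 0
G(14) = mex({0, 2, 3}) = 1
G(15) = mex({1, 2, 3}) = 0
G(16) = mex({0, 2}) = 1
Observe that G(11)..G(16) = 0, 1, 0, 1, 0, 1 repeats G(0)..G(5) = 0, 1, 0, 1, 0, 1.
For k >= max(S) = 6, G(k) is determined by the previous 6 values G(k-6)..G(k-1); a window of 6 consecutive values has recurred shifted by 11, so by induction G(k + 11) = G(k) for all k >= 0: the sequence is periodic from the start with period 11.
One period: G(0..10) = 0, 1, 0, 1, 0, 1, 2, 3, 2, 3, 2.
47 mod 11 = 3, so G(47) = G(3) = 1.

1


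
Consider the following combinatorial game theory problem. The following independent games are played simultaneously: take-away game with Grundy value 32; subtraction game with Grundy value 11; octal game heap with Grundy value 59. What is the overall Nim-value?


By the Sprague-Grundy theorem, the Grundy value of a sum of games is the XOR of individual Grundy values.
take-away game: Grundy value = 32. Running XOR: 0 XOR 32 = 32
subtraction game: Grundy value = 11. Running XOR: 32 XOR 11 = 43
octal game heap: Grundy value = 59. Running XOR: 43 XOR 59 = 16
The combined Grundy value is 16.

16


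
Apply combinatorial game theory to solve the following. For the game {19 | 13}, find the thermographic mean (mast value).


Game = {19 | 13}, a switch {a | b} with numbers a > b.
Its thermograph has left wall a - t and right wall b + t, which meet at t = (a - b)/2, where both equal (a + b)/2. So the mast (mean value) is at (a + b)/2.
Mean = (19 + (13))/2 = 32/2 = 16

16


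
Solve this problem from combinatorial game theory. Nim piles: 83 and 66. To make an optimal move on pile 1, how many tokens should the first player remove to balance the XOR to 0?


Piles: 83 and 66
Current XOR: 83 XOR 66 = 17 (non-zero, so this is an N-position).
To make the XOR zero, we need to find a move that balances the piles.
For pile 1 (size 83): target = 83 XOR 17 = 66
We reduce pile 1 from 83 to 66.
Tokens removed: 83 - 66 = 17
Verification: 66 XOR 66 = 0

17


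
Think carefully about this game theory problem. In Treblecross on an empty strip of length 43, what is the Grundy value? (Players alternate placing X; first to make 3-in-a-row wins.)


Treblecross: place X on empty cells; 3-in-a-row wins.
Playing within two cells of an existing X lets the opponent win at once, so sensible play treats the cells i-2..i+2 around each X as dead. The player left with no safe cell loses, so this is a normal-play take-away game on strips of safe cells.
Placing X at cell i (0-indexed) of a strip of k safe cells leaves independent strips of sizes max(0, i-2) and max(0, k-i-3). Hence G(k) = mex{ G(max(0,i-2)) XOR G(max(0,k-i-3)) : 0 <= i < k }, with G(0) = 0.
G(1): splits (0,0):0^0=0 -> mex({0}) = 1
G(2): splits (0,0):0^0=0 -> mex({0}) = 1
G(3): splits (0,0):0^0=0 -> mex({0}) = 1
G(4): splits (0,1):0^1=1 (0,0):0^0=0 -> mex({0, 1}) = 2
G(5): splits (0,2):0^1=1 (0,1):0^1=1 (0,0):0^0=0 -> mex({0, 1}) = 2
G(6) = mex({1}) = 0
G(7) = mex({0, 1, 2}) = 3
G(8) = mex({0, 1, 2}) = 3
G(9) = mex({0, 2}) = 1
G(10) = mex({0, 2, 3}) = 1
G(11) = mex({0, 3}) = 1
G(12) = mex({1, 3}) = 0
G(13) = mex({0, 1, 2, 3}) = 4
G(14) = mex({0, 1, 2}) = 3
G(15) = mex({0, 1, 2}) = 3
G(16) = mex({0, 1, 2, 4}) = 3
G(17) = mex({0, 1, 3, 4}) = 2
G(18) = mex({0, 1, 3, 4}) = 2
G(19) = mex({0, 1, 3, 5}) = 2
G(20) = mex({0, 1, 2, 3, 5}) = 4
G(21) = mex({0, 1, 2, 3, 5}) = 4
G(22) = mex({1, 2, 6}) = 0
G(23) = mex({0, 1, 2, 3, 4, 6}) = 5
G(24) = mex({0, 1, 2, 3, 4}) = 5
G(25) = mex({0, 1, 3, 4, 7}) = 2
G(26) = mex({0, 1, 3, 4, 5, 7}) = 2
G(27) = mex({0, 1, 3, 5}) = 2
G(28) = mex({0, 1, 2, 5}) = 3
G(29) = mex({0, 1, 2, 4, 5, 6}) = 3
G(30) = mex({1, 2, 4, 6}) = 0
G(31) = mex({0, 1, 2, 3, 4, 6}) = 5
G(32) = mex({1, 2, 3, 4, 7}) = 0
G(33) = mex({0, 3, 7}) = 1
G(34) = mex({0, 2, 3, 5, 7}) = 1
G(35) = mex({0, 2, 3, 5, 6}) = 1
G(36) = mex({0, 1, 2, 5, 6}) = 3
G(37) = mex({0, 1, 2, 4, 5, 6}) = 3
G(38) = mex({0, 1, 2, 4}) = 3
G(39) = mex({0, 1, 2, 3, 4, 7}) = 5
G(40) = mex({0, 1, 2, 3, 4, 5, 7}) = 6
G(41) = mex({0, 1, 2, 3, 5, 7}) = 4
G(42) = mex({0, 1, 2, 3, 5, 6, 7}) = 4
G(43) = mex({0, 2, 3, 5, 6}) = 1
Therefore G(43) = 1.

1


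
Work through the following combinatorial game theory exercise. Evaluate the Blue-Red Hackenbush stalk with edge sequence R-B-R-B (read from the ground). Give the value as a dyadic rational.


Edges (from ground): R-B-R-B
By Berlekamp's sign-expansion rule, a Blue-Red Hackenbush stalk has the value of the surreal number whose sign sequence is the edge sequence with B -> + and R -> -.
Sign sequence: -+-+
Trace the sign expansion in the surreal number tree, starting from 0:
Edge 1: R (sign -) -> bounds (-inf, 0), value = -1
Edge 2: B (sign +) -> bounds (-1, 0), value = -1/2
Edge 3: R (sign -) -> bounds (-1, -1/2), value = -3/4
Edge 4: B (sign +) -> bounds (-3/4, -1/2), value = -5/8
Game value = -5/8

-5/8


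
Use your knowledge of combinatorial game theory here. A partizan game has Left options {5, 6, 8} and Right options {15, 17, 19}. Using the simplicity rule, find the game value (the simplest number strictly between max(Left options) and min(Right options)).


Left options: {5, 6, 8}, max = 8
Right options: {15, 17, 19}, min = 15
All options are numbers and max(Left) < min(Right), so by the simplicity theorem the value is the simplest (earliest-born) number strictly between 8 and 15.
Integers 9 through 14 all lie strictly between 8 and 15.
Among integers, the simplest (lowest birthday = smallest |n|; 0 is born on day 0, +-n on day n) is 9.
No non-integer in the interval can be simpler: if x is a non-integer in the interval, then floor(x) or ceil(x) also lies in the interval (the interval contains an integer), and both are proper prefixes of x's sign expansion, i.e. born earlier. So the game value is 9.
Game value = 9

9


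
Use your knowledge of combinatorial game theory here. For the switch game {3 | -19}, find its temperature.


The game is {3 | -19}, a switch {a | b} with numbers a > b.
Cooling {a | b} by t gives {a - t | b + t}, which stops being hot when a - t = b + t, i.e. at t = (a - b)/2. So the temperature of a switch is (a - b)/2.
Temperature = (Left option - Right option) / 2
= (3 - (-19)) / 2
= 22 / 2
= 11

11


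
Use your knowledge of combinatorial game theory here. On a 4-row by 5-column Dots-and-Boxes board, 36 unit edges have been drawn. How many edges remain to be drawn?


Grid: 4 x 5 boxes, i.e. 5 rows and 6 columns of dots.
Horizontal edges: (rows + 1) * cols = 5 * 5 = 25
Vertical edges: rows * (cols + 1) = 4 * 6 = 24
Total edges: 25 + 24 = 49
Edges drawn: 36
Remaining: 49 - 36 = 13

13


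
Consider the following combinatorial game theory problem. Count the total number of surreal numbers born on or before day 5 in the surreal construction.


Day 0: {|} = 0 is born. Count = 1.
Day n: the number of surreal numbers born by day n is 2^(n+1) - 1.
By day 0: 2^1 - 1 = 1
By day 1: 2^2 - 1 = 3
By day 2: 2^3 - 1 = 7
By day 3: 2^4 - 1 = 15
By day 4: 2^5 - 1 = 31
By day 5: 2^6 - 1 = 63
By day 5: 63 surreal numbers.

63


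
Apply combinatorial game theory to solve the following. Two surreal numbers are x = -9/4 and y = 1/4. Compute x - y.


x = -9/4, y = 1/4
Converting to common denominator: 4
x = -9/4, y = 1/4
x - y = -9/4 - 1/4 = -5/2

-5/2


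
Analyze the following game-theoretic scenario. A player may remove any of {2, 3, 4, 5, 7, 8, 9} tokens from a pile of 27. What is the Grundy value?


The subtraction set is S = {2, 3, 4, 5, 7, 8, 9}.
G(k) = mex{ G(k - s) : s in S, s <= k }. We compute iteratively: G(0) = 0.
G(1) = mex({}) = 0
G(2) = mex({0}) = 1
G(3) = mex({0}) = 1
G(4) = mex({0, 1}) = 2
G(5) = mex({0, 1}) = 2
G(6) = mex({0, 1, 2}) = 3
G(7) = mex({0, 1, 2}) = 3
G(8) = mex({0, 1, 2, 3}) = 4
G(9) = mex({0, 1, 2, 3}) = 4
G(10) = mex({0, 1, 2, 3, 4}) = 5
G(11) = mex({1, 2, 3, 4}) = 0
G(12) = mex({1, 2, 3, 4, 5}) = 0
G(13) = mex({0, 2, 3, 4, 5}) = 1
G(14) = mex({0, 2, 3, 4, 5}) = 1
G(15) = mex({0, 1, 3, 4, 5}) = 2
G(16) = mex({0, 1, 3, 4}) = 2
G(17) = mex({0, 1, 2, 4, 5}) = 3
G(18) = mex({0, 1, 2, 4, 5}) = 3
G(19) = mex({0, 1, 2, 3, 5}) = 4
Observe that G(11)..G(19) = 0, 0, 1, 1, 2, 2, 3, 3, 4 repeats G(0)..G(8) = 0, 0, 1, 1, 2, 2, 3, 3, 4.
For k >= max(S) = 9, G(k) is determined by the previous 9 values G(k-9)..G(k-1); a window of 9 consecutive values has recurred shifted by 11, so by induction G(k + 11) = G(k) for all k >= 0: the sequence is periodic from the start with period 11.
One period: G(0..10) = 0, 0, 1, 1, 2, 2, 3, 3, 4, 4, 5.
27 mod 11 = 5, so G(27) = G(5) = 2.

2


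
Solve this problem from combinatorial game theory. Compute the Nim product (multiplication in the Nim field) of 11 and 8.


Nim multiplication is bilinear over XOR: (u XOR v) * w = (u*w) XOR (v*w).
So we split each operand into its bit components and XOR the pairwise Nim products.
11 = 1 + 2 + 8 (as XOR of powers of 2).
8 = 8 (as XOR of powers of 2).
Using the standard Nim-product table on single bits:
  2*2 = 3,   2*4 = 8,   2*8 = 12,
  4*4 = 6,   4*8 = 11,  8*8 = 13,
and  1*x = x (identity), k*l = l*k (commutative).
Pairwise Nim products:
  1 * 8 = 8
  2 * 8 = 12
  8 * 8 = 13
XOR them: 8 XOR 12 XOR 13 = 9.
Result: 11 * 8 = 9 (in Nim).

9


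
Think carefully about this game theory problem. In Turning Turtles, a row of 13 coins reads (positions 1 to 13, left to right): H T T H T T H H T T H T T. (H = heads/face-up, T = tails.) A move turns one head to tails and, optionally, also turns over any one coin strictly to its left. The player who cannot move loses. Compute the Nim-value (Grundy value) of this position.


Coins: H T T H T T H H T T H T T
Key fact: a single head at position k behaves exactly like a Nim heap of size k (turning it to T and optionally flipping a coin at j < k corresponds to moving the heap from k to j, or to 0), and heads combine as a disjunctive sum (two heads at the same place would cancel, matching j XOR j = 0). So the Nim-value is the XOR of the 1-indexed positions of the heads.
Face-up positions (1-indexed): [1, 4, 7, 8, 11]
XOR 0 with 1: 0 XOR 1 = 1
XOR 1 with 4: 1 XOR 4 = 5
XOR 5 with 7: 5 XOR 7 = 2
XOR 2 with 8: 2 XOR 8 = 10
XOR 10 with 11: 10 XOR 11 = 1
Nim-value = 1

1


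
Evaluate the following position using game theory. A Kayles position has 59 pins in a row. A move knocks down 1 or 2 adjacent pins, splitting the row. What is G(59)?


Kayles: a move removes 1 or 2 adjacent pins from a contiguous row.
Removing pins from a row of k leaves two independent rows (a, b) with a + b = k - 1 (one pin) or a + b = k - 2 (two pins); an end removal gives a = 0.
By Sprague-Grundy, G(k) = mex{ G(a) XOR G(b) } over all these splits. G(0) = 0.
G(1): splits (0,0):0^0=0 -> mex({0}) = 1
G(2): splits (0,1):0^1=1 (0,0):0^0=0 -> mex({0, 1}) = 2
G(3): splits (0,2):0^2=2 (1,1):1^1=0 (0,1):0^1=1 -> mex({0, 1, 2}) = 3
G(4): splits (0,3):0^3=3 (1,2):1^2=3 (0,2):0^2=2 (1,1):1^1=0 -> mex({0, 2, 3}) = 1
G(5): splits (0,4):0^1=1 (1,3):1^3=2 (2,2):2^2=0 (0,3):0^3=3 (1,2):1^2=3 -> mex({0, 1, 2, 3}) = 4
G(6) = mex({0, 1, 2, 4}) = 3
G(7) = mex({0, 1, 3, 4, 5}) = 2
G(8) = mex({0, 2, 3, 5, 6}) = 1
G(9) = mex({0, 1, 2, 3, 6, 7}) = 4
G(10) = mex({0, 1, 3, 4, 5, 7}) = 2
G(11) = mex({0, 1, 2, 3, 4, 5}) = 6
G(12) = mex({0, 1, 2, 3, 5, 6, 7}) = 4
G(13) = mex({0, 2, 3, 4, 6, 7}) = 1
G(14) = mex({0, 1, 4, 5, 6, 7}) = 2
G(15) = mex({0, 1, 2, 3, 4, 5, 6}) = 7
G(16) = mex({0, 2, 3, 5, 6, 7}) = 1
G(17) = mex({0, 1, 2, 3, 5, 6, 7}) = 4
G(18) = mex({0, 1, 2, 4, 5, 6}) = 3
G(19) = mex({0, 1, 3, 4, 5, 7}) = 2
G(20) = mex({0, 2, 3, 4, 5, 6, 7}) = 1
G(21) = mex({0, 1, 2, 3, 5, 6, 7}) = 4
G(22) = mex({0, 1, 2, 3, 4, 5, 7}) = 6
G(23) = mex({0, 1, 2, 3, 4, 5, 6}) = 7
G(24) = mex({0, 1, 2, 3, 5, 6, 7}) = 4
G(25) = mex({0, 2, 3, 4, 6, 7}) = 1
G(26) = mex({0, 1, 3, 4, 5, 6, 7}) = 2
G(27) = mex({0, 1, 2, 3, 4, 5, 6, 7}) = 8
G(28) = mex({0, 1, 2, 3, 4, 6, 7, 8}) = 5
G(29) = mex({0, 1, 2, 3, 5, 6, 7, 8, 9}) = 4
G(30) = mex({0, 1, 2, 3, 4, 5, 6, 9, 10}) = 7
G(31) = mex({0, 1, 3, 4, 5, 7, 10, 11}) = 2
G(32) = mex({0, 2, 3, 4, 5, 6, 7, 9, 11}) = 1
G(33) = mex({0, 1, 2, 3, 4, 5, 6, 7, 9, 12}) = 8
G(34) = mex({0, 1, 2, 3, 4, 5, 7, 8, 11, 12}) = 6
G(35) = mex({0, 1, 2, 3, 4, 5, 6, 8, 9, 10, 11}) = 7
G(36) = mex({0, 1, 2, 3, 5, 6, 7, 9, 10}) = 4
G(37) = mex({0, 2, 3, 4, 6, 7, 9, 10, 11, 12}) = 1
G(38) = mex({0, 1, 3, 4, 5, 6, 7, 9, 10, 11, 12}) = 2
G(39) = mex({0, 1, 2, 4, 5, 6, 7, 9, 10, 12, 14}) = 3
G(40) = mex({0, 2, 3, 4, 6, 7, 11, 12, 14}) = 1
G(41) = mex({0, 1, 2, 3, 5, 6, 7, 9, 10, 11, 12}) = 4
G(42) = mex({0, 1, 2, 3, 4, 5, 6, 9, 10}) = 7
G(43) = mex({0, 1, 3, 4, 5, 7, 9, 10, 12, 15}) = 2
G(44) = mex({0, 2, 3, 4, 5, 6, 7, 9, 10, 12, 15}) = 1
G(45) = mex({0, 1, 2, 3, 4, 5, 6, 7, 9, 10, 12, 14}) = 8
G(46) = mex({0, 1, 3, 4, 5, 7, 8, 11, 12, 14}) = 2
G(47) = mex({0, 1, 2, 3, 4, 5, 6, 8, 9, 10, 11, 12}) = 7
G(48) = mex({0, 1, 2, 3, 5, 6, 7, 9, 10}) = 4
G(49) = mex({0, 2, 3, 4, 6, 7, 9, 10, 11, 12, 15}) = 1
G(50) = mex({0, 1, 4, 5, 6, 7, 9, 11, 12, 14, 15}) = 2
G(51) = mex({0, 1, 2, 3, 4, 5, 6, 7, 9, 12, 14, 15}) = 8
G(52) = mex({0, 2, 3, 4, 5, 6, 7, 8, 11, 12, 15}) = 1
G(53) = mex({0, 1, 2, 3, 5, 6, 7, 8, 9, 10, 11, 12}) = 4
G(54) = mex({0, 1, 2, 3, 4, 5, 6, 9, 10}) = 7
G(55) = mex({0, 1, 3, 4, 5, 7, 9, 10, 11, 12}) = 2
G(56) = mex({0, 2, 3, 4, 5, 6, 7, 9, 10, 11, 12, 13, 14}) = 1
G(57) = mex({0, 1, 2, 3, 5, 6, 7, 9, 10, 12, 13, 14, 15}) = 4
G(58) = mex({0, 1, 3, 4, 5, 7, 11, 12, 14, 15}) = 2
G(59) = mex({0, 1, 2, 3, 4, 5, 6, 9, 10, 11, 12, 15}) = 7
Therefore G(59) = 7.

7


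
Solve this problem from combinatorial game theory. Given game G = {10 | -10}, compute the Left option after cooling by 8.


Original game: {10 | -10} (a switch {a | b} with a > b).
Cooling by t (for t below the temperature (a - b)/2 = 10) taxes each move by t: {a | b} cooled by t is {a - t | b + t}.
Cooling amount: t = 8
Cooled Left option: 10 - 8 = 2
Cooled Right option: -10 + 8 = -2
Cooled game: {2 | -2}
Left option = 2

2


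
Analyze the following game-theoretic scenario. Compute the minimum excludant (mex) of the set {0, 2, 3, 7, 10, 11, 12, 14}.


Set = {0, 2, 3, 7, 10, 11, 12, 14}
0 is in the set.
1 is NOT in the set. This is the mex.
mex = 1

1


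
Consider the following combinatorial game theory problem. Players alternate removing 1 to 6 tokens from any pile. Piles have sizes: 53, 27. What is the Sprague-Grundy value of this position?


Subtraction set: {1, 2, 3, 4, 5, 6}
For this subtraction set, G(n) = n mod 7 (period = max + 1 = 7).
Pile 1 (size 53): G(53) = 53 mod 7 = 4
Pile 2 (size 27): G(27) = 27 mod 7 = 6
Total Grundy value = XOR of all: 4 XOR 6 = 2

2


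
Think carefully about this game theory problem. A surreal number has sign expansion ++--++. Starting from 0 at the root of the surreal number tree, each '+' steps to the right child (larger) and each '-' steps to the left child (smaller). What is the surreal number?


Sign expansion: ++--++
Rule: track bounds (lo, hi), initially (-inf, +inf). On '+', the current value becomes lo and we move to the simplest number in (value, hi): value + 1 if hi = +inf, otherwise the midpoint (value + hi)/2. On '-', the current value becomes hi and we move to value - 1 if lo = -inf, otherwise the midpoint (lo + value)/2.
Start at 0.
Step 1: sign = +, move right. Bounds: (0, +inf). Value = 1
Step 2: sign = +, move right. Bounds: (1, +inf). Value = 2
Step 3: sign = -, move left. Bounds: (1, 2). Value = 3/2
Step 4: sign = -, move left. Bounds: (1, 3/2). Value = 5/4
Step 5: sign = +, move right. Bounds: (5/4, 3/2). Value = 11/8
Step 6: sign = +, move right. Bounds: (11/8, 3/2). Value = 23/16
The surreal number with sign expansion ++--++ is 23/16.

23/16


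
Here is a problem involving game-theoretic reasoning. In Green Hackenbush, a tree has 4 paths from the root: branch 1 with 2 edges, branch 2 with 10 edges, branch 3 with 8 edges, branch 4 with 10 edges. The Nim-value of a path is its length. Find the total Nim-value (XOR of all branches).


The tree has 4 branches from the ground vertex.
In Green Hackenbush, the Nim-value of a simple path of length k is k.
Branch 1: length 2, Nim-value = 2
Branch 2: length 10, Nim-value = 10
Branch 3: length 8, Nim-value = 8
Branch 4: length 10, Nim-value = 10
Total Nim-value = XOR of all branch values:
0 XOR 2 = 2
2 XOR 10 = 8
8 XOR 8 = 0
0 XOR 10 = 10
Nim-value of the tree = 10

10


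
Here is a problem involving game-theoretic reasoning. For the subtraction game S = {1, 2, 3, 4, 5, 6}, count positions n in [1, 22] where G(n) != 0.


Subtraction set S = {1, 2, 3, 4, 5, 6}, so G(n) = n mod 7.
G(n) = 0 when n is a multiple of 7.
Multiples of 7 in [1, 22]: 3
N-positions (nonzero Grundy) = 22 - 3 = 19

19


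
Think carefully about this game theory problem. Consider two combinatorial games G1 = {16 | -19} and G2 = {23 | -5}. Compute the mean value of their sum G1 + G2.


G1 = {16 | -19}, G2 = {23 | -5}
Each is a switch {a | b} with numbers a > b; its mean value is (a + b)/2, and mean value is additive over game sums: m(G1 + G2) = m(G1) + m(G2).
Mean of G1 = (16 + (-19))/2 = -3/2 = -3/2
Mean of G2 = (23 + (-5))/2 = 18/2 = 9
Mean of G1 + G2 = -3/2 + 9 = 15/2

15/2


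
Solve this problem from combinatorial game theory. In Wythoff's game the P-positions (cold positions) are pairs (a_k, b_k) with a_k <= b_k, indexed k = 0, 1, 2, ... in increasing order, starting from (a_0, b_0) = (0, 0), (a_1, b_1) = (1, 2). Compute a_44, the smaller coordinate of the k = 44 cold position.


By Wythoff's theorem, a_k = floor(k * phi) and b_k = floor(k * phi^2) = a_k + k, where phi = (1 + sqrt(5))/2 is the golden ratio.
phi = (1 + sqrt(5))/2 = 1.618034
k = 44
k * phi = 44 * 1.618034 = 71.193496
a_44 = floor(k * phi) = 71

71


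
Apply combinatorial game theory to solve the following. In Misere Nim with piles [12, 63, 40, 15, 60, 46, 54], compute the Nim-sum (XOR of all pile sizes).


We need the XOR (exclusive or) of all pile sizes.
After XOR-ing pile 1 (size 12): 0 XOR 12 = 12
After XOR-ing pile 2 (size 63): 12 XOR 63 = 51
After XOR-ing pile 3 (size 40): 51 XOR 40 = 27
After XOR-ing pile 4 (size 15): 27 XOR 15 = 20
After XOR-ing pile 5 (size 60): 20 XOR 60 = 40
After XOR-ing pile 6 (size 46): 40 XOR 46 = 6
After XOR-ing pile 7 (size 54): 6 XOR 54 = 48
The Nim-value of this position is 48.

48


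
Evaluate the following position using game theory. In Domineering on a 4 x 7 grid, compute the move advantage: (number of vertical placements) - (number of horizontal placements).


Board is 4 x 7 (rows x cols).
Left (vertical) placements: (rows-1) * cols = 3 * 7 = 21
Right (horizontal) placements: rows * (cols-1) = 4 * 6 = 24
Advantage = Left - Right = 21 - 24 = -3

-3


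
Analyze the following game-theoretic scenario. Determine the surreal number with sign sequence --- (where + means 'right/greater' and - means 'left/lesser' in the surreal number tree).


Sign expansion: ---
Rule: track bounds (lo, hi), initially (-inf, +inf). On '+', the current value becomes lo and we move to the simplest number in (value, hi): value + 1 if hi = +inf, otherwise the midpoint (value + hi)/2. On '-', the current value becomes hi and we move to value - 1 if lo = -inf, otherwise the midpoint (lo + value)/2.
Start at 0.
Step 1: sign = -, move left. Bounds: (-inf, 0). Value = -1
Step 2: sign = -, move left. Bounds: (-inf, -1). Value = -2
Step 3: sign = -, move left. Bounds: (-inf, -2). Value = -3
The surreal number with sign expansion --- is -3.

-3


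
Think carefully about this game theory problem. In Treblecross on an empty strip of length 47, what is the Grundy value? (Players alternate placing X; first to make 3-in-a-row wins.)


Treblecross: place X on empty cells; 3-in-a-row wins.
Playing within two cells of an existing X lets the opponent win at once, so sensible play treats the cells i-2..i+2 around each X as dead. The player left with no safe cell loses, so this is a normal-play take-away game on strips of safe cells.
Placing X at cell i (0-indexed) of a strip of k safe cells leaves independent strips of sizes max(0, i-2) and max(0, k-i-3). Hence G(k) = mex{ G(max(0,i-2)) XOR G(max(0,k-i-3)) : 0 <= i < k }, with G(0) = 0.
G(1): splits (0,0):0^0=0 -> mex({0}) = 1
G(2): splits (0,0):0^0=0 -> mex({0}) = 1
G(3): splits (0,0):0^0=0 -> mex({0}) = 1
G(4): splits (0,1):0^1=1 (0,0):0^0=0 -> mex({0, 1}) = 2
G(5): splits (0,2):0^1=1 (0,1):0^1=1 (0,0):0^0=0 -> mex({0, 1}) = 2
G(6) = mex({1}) = 0
G(7) = mex({0, 1, 2}) = 3
G(8) = mex({0, 1, 2}) = 3
G(9) = mex({0, 2}) = 1
G(10) = mex({0, 2, 3}) = 1
G(11) = mex({0, 3}) = 1
G(12) = mex({1, 3}) = 0
G(13) = mex({0, 1, 2, 3}) = 4
G(14) = mex({0, 1, 2}) = 3
G(15) = mex({0, 1, 2}) = 3
G(16) = mex({0, 1, 2, 4}) = 3
G(17) = mex({0, 1, 3, 4}) = 2
G(18) = mex({0, 1, 3, 4}) = 2
G(19) = mex({0, 1, 3, 5}) = 2
G(20) = mex({0, 1, 2, 3, 5}) = 4
G(21) = mex({0, 1, 2, 3, 5}) = 4
G(22) = mex({1, 2, 6}) = 0
G(23) = mex({0, 1, 2, 3, 4, 6}) = 5
G(24) = mex({0, 1, 2, 3, 4}) = 5
G(25) = mex({0, 1, 3, 4, 7}) = 2
G(26) = mex({0, 1, 3, 4, 5, 7}) = 2
G(27) = mex({0, 1, 3, 5}) = 2
G(28) = mex({0, 1, 2, 5}) = 3
G(29) = mex({0, 1, 2, 4, 5, 6}) = 3
G(30) = mex({1, 2, 4, 6}) = 0
G(31) = mex({0, 1, 2, 3, 4, 6}) = 5
G(32) = mex({1, 2, 3, 4, 7}) = 0
G(33) = mex({0, 3, 7}) = 1
G(34) = mex({0, 2, 3, 5, 7}) = 1
G(35) = mex({0, 2, 3, 5, 6}) = 1
G(36) = mex({0, 1, 2, 5, 6}) = 3
G(37) = mex({0, 1, 2, 4, 5, 6}) = 3
G(38) = mex({0, 1, 2, 4}) = 3
G(39) = mex({0, 1, 2, 3, 4, 7}) = 5
G(40) = mex({0, 1, 2, 3, 4, 5, 7}) = 6
G(41) = mex({0, 1, 2, 3, 5, 7}) = 4
G(42) = mex({0, 1, 2, 3, 5, 6, 7}) = 4
G(43) = mex({0, 2, 3, 5, 6}) = 1
G(44) = mex({1, 2, 3, 4, 5, 6}) = 0
G(45) = mex({0, 1, 2, 3, 4, 6, 7}) = 5
G(46) = mex({0, 1, 2, 3, 4, 7}) = 5
G(47) = mex({0, 1, 2, 3, 4, 5, 7}) = 6
Therefore G(47) = 6.

6


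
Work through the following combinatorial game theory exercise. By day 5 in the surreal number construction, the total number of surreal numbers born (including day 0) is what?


Day 0: {|} = 0 is born. Count = 1.
Day n: the number of surreal numbers born by day n is 2^(n+1) - 1.
By day 0: 2^1 - 1 = 1
By day 1: 2^2 - 1 = 3
By day 2: 2^3 - 1 = 7
By day 3: 2^4 - 1 = 15
By day 4: 2^5 - 1 = 31
By day 5: 2^6 - 1 = 63
By day 5: 63 surreal numbers.

63


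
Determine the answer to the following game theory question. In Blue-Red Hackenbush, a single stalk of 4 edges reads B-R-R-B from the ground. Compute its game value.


Edges (from ground): B-R-R-B
By Berlekamp's sign-expansion rule, a Blue-Red Hackenbush stalk has the value of the surreal number whose sign sequence is the edge sequence with B -> + and R -> -.
Sign sequence: +--+
Trace the sign expansion in the surreal number tree, starting from 0:
Edge 1: B (sign +) -> bounds (0, +inf), value = 1
Edge 2: R (sign -) -> bounds (0, 1), value = 1/2
Edge 3: R (sign -) -> bounds (0, 1/2), value = 1/4
Edge 4: B (sign +) -> bounds (1/4, 1/2), value = 3/8
Game value = 3/8

3/8


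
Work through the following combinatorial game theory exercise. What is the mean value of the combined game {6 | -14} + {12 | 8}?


G1 = {6 | -14}, G2 = {12 | 8}
Each is a switch {a | b} with numbers a > b; its mean value is (a + b)/2, and mean value is additive over game sums: m(G1 + G2) = m(G1) + m(G2).
Mean of G1 = (6 + (-14))/2 = -8/2 = -4
Mean of G2 = (12 + (8))/2 = 20/2 = 10
Mean of G1 + G2 = -4 + 10 = 6

6


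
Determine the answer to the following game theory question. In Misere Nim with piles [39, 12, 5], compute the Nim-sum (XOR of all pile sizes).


We need the XOR (exclusive or) of all pile sizes.
After XOR-ing pile 1 (size 39): 0 XOR 39 = 39
After XOR-ing pile 2 (size 12): 39 XOR 12 = 43
After XOR-ing pile 3 (size 5): 43 XOR 5 = 46
The Nim-value of this position is 46.

46


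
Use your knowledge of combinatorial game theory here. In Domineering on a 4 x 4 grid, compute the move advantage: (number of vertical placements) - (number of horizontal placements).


Board is 4 x 4 (rows x cols).
Left (vertical) placements: (rows-1) * cols = 3 * 4 = 12
Right (horizontal) placements: rows * (cols-1) = 4 * 3 = 12
Advantage = Left - Right = 12 - 12 = 0

0
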